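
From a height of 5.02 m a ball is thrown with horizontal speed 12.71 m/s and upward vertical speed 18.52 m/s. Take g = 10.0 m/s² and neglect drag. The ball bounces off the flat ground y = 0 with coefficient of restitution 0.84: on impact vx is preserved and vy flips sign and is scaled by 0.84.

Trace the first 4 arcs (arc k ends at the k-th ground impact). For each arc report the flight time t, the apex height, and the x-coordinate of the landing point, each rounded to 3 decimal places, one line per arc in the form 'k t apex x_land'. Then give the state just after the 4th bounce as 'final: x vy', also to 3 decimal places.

1 3.958 22.170 50.302
2 3.538 15.643 95.264
3 2.972 11.038 133.033
4 2.496 7.788 164.758
final: 164.758 10.484

Arc 1: start y=5.020, vy=18.520 → t=3.958, apex=22.170, x_land=50.302, impact vy=-21.057
  bounce: vy ← 0.84·21.057 = 17.688
Arc 2: start y=0.000, vy=17.688 → t=3.538, apex=15.643, x_land=95.264, impact vy=-17.688
  bounce: vy ← 0.84·17.688 = 14.858
Arc 3: start y=0.000, vy=14.858 → t=2.972, apex=11.038, x_land=133.033, impact vy=-14.858
  bounce: vy ← 0.84·14.858 = 12.480
Arc 4: start y=0.000, vy=12.480 → t=2.496, apex=7.788, x_land=164.758, impact vy=-12.480
  bounce: vy ← 0.84·12.480 = 10.484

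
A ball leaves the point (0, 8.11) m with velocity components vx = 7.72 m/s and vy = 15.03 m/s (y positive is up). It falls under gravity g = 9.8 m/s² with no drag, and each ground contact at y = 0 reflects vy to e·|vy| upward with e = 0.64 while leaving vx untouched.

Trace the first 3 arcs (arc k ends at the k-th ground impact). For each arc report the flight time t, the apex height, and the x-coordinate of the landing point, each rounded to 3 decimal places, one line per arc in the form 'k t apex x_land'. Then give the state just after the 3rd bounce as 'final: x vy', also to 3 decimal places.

1 3.535 19.636 27.294
2 2.562 8.043 47.075
3 1.640 3.294 59.735
final: 59.735 5.143

Arc 1: start y=8.110, vy=15.030 → t=3.535, apex=19.636, x_land=27.294, impact vy=-19.618
  bounce: vy ← 0.64·19.618 = 12.555
Arc 2: start y=0.000, vy=12.555 → t=2.562, apex=8.043, x_land=47.075, impact vy=-12.555
  bounce: vy ← 0.64·12.555 = 8.035
Arc 3: start y=0.000, vy=8.035 → t=1.640, apex=3.294, x_land=59.735, impact vy=-8.035
  bounce: vy ← 0.64·8.035 = 5.143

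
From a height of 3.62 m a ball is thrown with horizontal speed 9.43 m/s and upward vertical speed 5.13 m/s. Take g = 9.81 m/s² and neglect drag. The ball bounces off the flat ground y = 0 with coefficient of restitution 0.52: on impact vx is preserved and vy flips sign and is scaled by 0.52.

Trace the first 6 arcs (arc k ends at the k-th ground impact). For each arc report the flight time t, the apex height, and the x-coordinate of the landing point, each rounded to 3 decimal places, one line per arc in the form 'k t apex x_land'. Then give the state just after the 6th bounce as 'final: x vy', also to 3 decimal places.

1 1.529 4.961 14.415
2 1.046 1.342 24.279
3 0.544 0.363 29.408
4 0.283 0.098 32.075
5 0.147 0.027 33.461
6 0.076 0.007 34.183
final: 34.183 0.195

Arc 1: start y=3.620, vy=5.130 → t=1.529, apex=4.961, x_land=14.415, impact vy=-9.866
  bounce: vy ← 0.52·9.866 = 5.130
Arc 2: start y=0.000, vy=5.130 → t=1.046, apex=1.342, x_land=24.279, impact vy=-5.130
  bounce: vy ← 0.52·5.130 = 2.668
Arc 3: start y=0.000, vy=2.668 → t=0.544, apex=0.363, x_land=29.408, impact vy=-2.668
  bounce: vy ← 0.52·2.668 = 1.387
Arc 4: start y=0.000, vy=1.387 → t=0.283, apex=0.098, x_land=32.075, impact vy=-1.387
  bounce: vy ← 0.52·1.387 = 0.721
Arc 5: start y=0.000, vy=0.721 → t=0.147, apex=0.027, x_land=33.461, impact vy=-0.721
  bounce: vy ← 0.52·0.721 = 0.375
Arc 6: start y=0.000, vy=0.375 → t=0.076, apex=0.007, x_land=34.183, impact vy=-0.375
  bounce: vy ← 0.52·0.375 = 0.195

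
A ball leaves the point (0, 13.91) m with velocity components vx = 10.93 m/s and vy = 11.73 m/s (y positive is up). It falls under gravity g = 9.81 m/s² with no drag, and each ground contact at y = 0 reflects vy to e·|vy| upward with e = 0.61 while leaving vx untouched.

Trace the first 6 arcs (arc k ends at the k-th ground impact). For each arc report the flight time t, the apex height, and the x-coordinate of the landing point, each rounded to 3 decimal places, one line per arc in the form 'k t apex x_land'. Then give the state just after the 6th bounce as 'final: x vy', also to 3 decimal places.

1 3.261 20.923 35.643
2 2.520 7.785 63.184
3 1.537 2.897 79.984
4 0.938 1.078 90.231
5 0.572 0.401 96.482
6 0.349 0.149 100.296
final: 100.296 1.044

Arc 1: start y=13.910, vy=11.730 → t=3.261, apex=20.923, x_land=35.643, impact vy=-20.261
  bounce: vy ← 0.61·20.261 = 12.359
Arc 2: start y=0.000, vy=12.359 → t=2.520, apex=7.785, x_land=63.184, impact vy=-12.359
  bounce: vy ← 0.61·12.359 = 7.539
Arc 3: start y=0.000, vy=7.539 → t=1.537, apex=2.897, x_land=79.984, impact vy=-7.539
  bounce: vy ← 0.61·7.539 = 4.599
Arc 4: start y=0.000, vy=4.599 → t=0.938, apex=1.078, x_land=90.231, impact vy=-4.599
  bounce: vy ← 0.61·4.599 = 2.805
Arc 5: start y=0.000, vy=2.805 → t=0.572, apex=0.401, x_land=96.482, impact vy=-2.805
  bounce: vy ← 0.61·2.805 = 1.711
Arc 6: start y=0.000, vy=1.711 → t=0.349, apex=0.149, x_land=100.296, impact vy=-1.711
  bounce: vy ← 0.61·1.711 = 1.044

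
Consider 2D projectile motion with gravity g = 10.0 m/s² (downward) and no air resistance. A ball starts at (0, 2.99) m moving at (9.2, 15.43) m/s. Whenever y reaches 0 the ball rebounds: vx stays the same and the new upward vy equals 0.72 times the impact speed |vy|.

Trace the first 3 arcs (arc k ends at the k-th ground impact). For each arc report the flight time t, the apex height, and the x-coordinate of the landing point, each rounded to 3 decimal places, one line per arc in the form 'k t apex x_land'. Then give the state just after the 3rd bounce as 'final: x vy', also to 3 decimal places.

Arc 1: start y=2.990, vy=15.430 → t=3.269, apex=14.894, x_land=30.074, impact vy=-17.259
  bounce: vy ← 0.72·17.259 = 12.427
Arc 2: start y=0.000, vy=12.427 → t=2.485, apex=7.721, x_land=52.939, impact vy=-12.427
  bounce: vy ← 0.72·12.427 = 8.947
Arc 3: start y=0.000, vy=8.947 → t=1.789, apex=4.003, x_land=69.402, impact vy=-8.947
  bounce: vy ← 0.72·8.947 = 6.442

1 3.269 14.894 30.074
2 2.485 7.721 52.939
3 1.789 4.003 69.402
final: 69.402 6.442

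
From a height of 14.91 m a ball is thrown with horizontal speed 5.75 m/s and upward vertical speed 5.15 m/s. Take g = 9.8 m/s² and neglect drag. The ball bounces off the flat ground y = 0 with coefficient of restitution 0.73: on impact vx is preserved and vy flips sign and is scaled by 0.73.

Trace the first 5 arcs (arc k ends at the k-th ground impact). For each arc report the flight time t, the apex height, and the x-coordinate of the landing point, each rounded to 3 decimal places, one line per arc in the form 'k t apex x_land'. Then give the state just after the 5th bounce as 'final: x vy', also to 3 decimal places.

1 2.347 16.263 13.497
2 2.660 8.667 28.791
3 1.942 4.618 39.956
4 1.417 2.461 48.106
5 1.035 1.312 54.056
final: 54.056 3.701

Arc 1: start y=14.910, vy=5.150 → t=2.347, apex=16.263, x_land=13.497, impact vy=-17.854
  bounce: vy ← 0.73·17.854 = 13.033
Arc 2: start y=0.000, vy=13.033 → t=2.660, apex=8.667, x_land=28.791, impact vy=-13.033
  bounce: vy ← 0.73·13.033 = 9.514
Arc 3: start y=0.000, vy=9.514 → t=1.942, apex=4.618, x_land=39.956, impact vy=-9.514
  bounce: vy ← 0.73·9.514 = 6.945
Arc 4: start y=0.000, vy=6.945 → t=1.417, apex=2.461, x_land=48.106, impact vy=-6.945
  bounce: vy ← 0.73·6.945 = 5.070
Arc 5: start y=0.000, vy=5.070 → t=1.035, apex=1.312, x_land=54.056, impact vy=-5.070
  bounce: vy ← 0.73·5.070 = 3.701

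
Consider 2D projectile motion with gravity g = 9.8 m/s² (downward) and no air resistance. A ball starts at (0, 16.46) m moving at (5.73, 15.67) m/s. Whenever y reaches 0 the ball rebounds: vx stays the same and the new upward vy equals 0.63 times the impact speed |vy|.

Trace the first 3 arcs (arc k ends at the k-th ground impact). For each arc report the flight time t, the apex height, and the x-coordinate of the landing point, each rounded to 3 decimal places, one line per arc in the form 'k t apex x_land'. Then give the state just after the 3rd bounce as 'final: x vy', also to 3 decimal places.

1 4.031 28.988 23.099
2 3.065 11.505 40.660
3 1.931 4.566 51.723
final: 51.723 5.960

Arc 1: start y=16.460, vy=15.670 → t=4.031, apex=28.988, x_land=23.099, impact vy=-23.836
  bounce: vy ← 0.63·23.836 = 15.017
Arc 2: start y=0.000, vy=15.017 → t=3.065, apex=11.505, x_land=40.660, impact vy=-15.017
  bounce: vy ← 0.63·15.017 = 9.461
Arc 3: start y=0.000, vy=9.461 → t=1.931, apex=4.566, x_land=51.723, impact vy=-9.461
  bounce: vy ← 0.63·9.461 = 5.960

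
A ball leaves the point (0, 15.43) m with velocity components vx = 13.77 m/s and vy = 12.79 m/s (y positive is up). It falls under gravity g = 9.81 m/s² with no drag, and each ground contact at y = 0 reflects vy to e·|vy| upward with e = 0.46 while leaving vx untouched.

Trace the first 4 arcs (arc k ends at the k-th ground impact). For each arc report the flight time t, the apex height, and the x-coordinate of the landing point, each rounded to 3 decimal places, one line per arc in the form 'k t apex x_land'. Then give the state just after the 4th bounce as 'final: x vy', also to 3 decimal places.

Arc 1: start y=15.430, vy=12.790 → t=3.505, apex=23.768, x_land=48.264, impact vy=-21.594
  bounce: vy ← 0.46·21.594 = 9.933
Arc 2: start y=0.000, vy=9.933 → t=2.025, apex=5.029, x_land=76.151, impact vy=-9.933
  bounce: vy ← 0.46·9.933 = 4.569
Arc 3: start y=0.000, vy=4.569 → t=0.932, apex=1.064, x_land=88.979, impact vy=-4.569
  bounce: vy ← 0.46·4.569 = 2.102
Arc 4: start y=0.000, vy=2.102 → t=0.429, apex=0.225, x_land=94.880, impact vy=-2.102
  bounce: vy ← 0.46·2.102 = 0.967

1 3.505 23.768 48.264
2 2.025 5.029 76.151
3 0.932 1.064 88.979
4 0.429 0.225 94.880
final: 94.880 0.967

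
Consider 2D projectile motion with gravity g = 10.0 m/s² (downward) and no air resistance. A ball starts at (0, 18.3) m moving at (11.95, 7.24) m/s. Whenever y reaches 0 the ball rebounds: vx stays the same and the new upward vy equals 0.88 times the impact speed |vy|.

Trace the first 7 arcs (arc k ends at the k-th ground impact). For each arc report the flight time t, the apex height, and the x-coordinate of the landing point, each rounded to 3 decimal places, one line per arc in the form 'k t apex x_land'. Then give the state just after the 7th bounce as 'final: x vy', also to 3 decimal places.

Arc 1: start y=18.300, vy=7.240 → t=2.770, apex=20.921, x_land=33.096, impact vy=-20.455
  bounce: vy ← 0.88·20.455 = 18.001
Arc 2: start y=0.000, vy=18.001 → t=3.600, apex=16.201, x_land=76.117, impact vy=-18.001
  bounce: vy ← 0.88·18.001 = 15.841
Arc 3: start y=0.000, vy=15.841 → t=3.168, apex=12.546, x_land=113.976, impact vy=-15.841
  bounce: vy ← 0.88·15.841 = 13.940
Arc 4: start y=0.000, vy=13.940 → t=2.788, apex=9.716, x_land=147.292, impact vy=-13.940
  bounce: vy ← 0.88·13.940 = 12.267
Arc 5: start y=0.000, vy=12.267 → t=2.453, apex=7.524, x_land=176.610, impact vy=-12.267
  bounce: vy ← 0.88·12.267 = 10.795
Arc 6: start y=0.000, vy=10.795 → t=2.159, apex=5.826, x_land=202.410, impact vy=-10.795
  bounce: vy ← 0.88·10.795 = 9.500
Arc 7: start y=0.000, vy=9.500 → t=1.900, apex=4.512, x_land=225.114, impact vy=-9.500
  bounce: vy ← 0.88·9.500 = 8.360

1 2.770 20.921 33.096
2 3.600 16.201 76.117
3 3.168 12.546 113.976
4 2.788 9.716 147.292
5 2.453 7.524 176.610
6 2.159 5.826 202.410
7 1.900 4.512 225.114
final: 225.114 8.360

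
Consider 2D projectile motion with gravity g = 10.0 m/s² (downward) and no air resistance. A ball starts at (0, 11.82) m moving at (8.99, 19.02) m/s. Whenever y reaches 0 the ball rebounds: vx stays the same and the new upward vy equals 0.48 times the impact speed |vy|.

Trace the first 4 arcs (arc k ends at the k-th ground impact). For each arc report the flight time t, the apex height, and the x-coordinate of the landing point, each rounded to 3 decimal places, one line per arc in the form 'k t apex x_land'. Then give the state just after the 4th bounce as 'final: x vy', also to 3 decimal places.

Arc 1: start y=11.820, vy=19.020 → t=4.348, apex=29.908, x_land=39.086, impact vy=-24.457
  bounce: vy ← 0.48·24.457 = 11.740
Arc 2: start y=0.000, vy=11.740 → t=2.348, apex=6.891, x_land=60.194, impact vy=-11.740
  bounce: vy ← 0.48·11.740 = 5.635
Arc 3: start y=0.000, vy=5.635 → t=1.127, apex=1.588, x_land=70.325, impact vy=-5.635
  bounce: vy ← 0.48·5.635 = 2.705
Arc 4: start y=0.000, vy=2.705 → t=0.541, apex=0.366, x_land=75.189, impact vy=-2.705
  bounce: vy ← 0.48·2.705 = 1.298

1 4.348 29.908 39.086
2 2.348 6.891 60.194
3 1.127 1.588 70.325
4 0.541 0.366 75.189
final: 75.189 1.298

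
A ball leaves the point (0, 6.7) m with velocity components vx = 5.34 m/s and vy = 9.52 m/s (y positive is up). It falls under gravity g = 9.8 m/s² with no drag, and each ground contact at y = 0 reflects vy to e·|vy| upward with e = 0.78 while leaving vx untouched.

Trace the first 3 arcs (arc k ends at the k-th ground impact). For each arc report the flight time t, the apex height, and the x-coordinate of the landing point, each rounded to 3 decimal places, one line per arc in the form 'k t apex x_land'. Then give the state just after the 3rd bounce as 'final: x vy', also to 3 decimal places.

1 2.492 11.324 13.305
2 2.372 6.890 25.969
3 1.850 4.192 35.847
final: 35.847 7.070

Arc 1: start y=6.700, vy=9.520 → t=2.492, apex=11.324, x_land=13.305, impact vy=-14.898
  bounce: vy ← 0.78·14.898 = 11.620
Arc 2: start y=0.000, vy=11.620 → t=2.372, apex=6.890, x_land=25.969, impact vy=-11.620
  bounce: vy ← 0.78·11.620 = 9.064
Arc 3: start y=0.000, vy=9.064 → t=1.850, apex=4.192, x_land=35.847, impact vy=-9.064
  bounce: vy ← 0.78·9.064 = 7.070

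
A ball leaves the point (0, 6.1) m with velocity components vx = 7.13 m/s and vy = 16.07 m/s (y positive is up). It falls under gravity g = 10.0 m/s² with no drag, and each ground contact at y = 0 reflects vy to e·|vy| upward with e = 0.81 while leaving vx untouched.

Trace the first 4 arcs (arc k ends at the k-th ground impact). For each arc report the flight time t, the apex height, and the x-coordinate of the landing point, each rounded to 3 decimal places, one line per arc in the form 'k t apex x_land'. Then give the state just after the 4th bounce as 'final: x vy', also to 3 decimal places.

Arc 1: start y=6.100, vy=16.070 → t=3.557, apex=19.012, x_land=25.361, impact vy=-19.500
  bounce: vy ← 0.81·19.500 = 15.795
Arc 2: start y=0.000, vy=15.795 → t=3.159, apex=12.474, x_land=47.885, impact vy=-15.795
  bounce: vy ← 0.81·15.795 = 12.794
Arc 3: start y=0.000, vy=12.794 → t=2.559, apex=8.184, x_land=66.129, impact vy=-12.794
  bounce: vy ← 0.81·12.794 = 10.363
Arc 4: start y=0.000, vy=10.363 → t=2.073, apex=5.370, x_land=80.907, impact vy=-10.363
  bounce: vy ← 0.81·10.363 = 8.394

1 3.557 19.012 25.361
2 3.159 12.474 47.885
3 2.559 8.184 66.129
4 2.073 5.370 80.907
final: 80.907 8.394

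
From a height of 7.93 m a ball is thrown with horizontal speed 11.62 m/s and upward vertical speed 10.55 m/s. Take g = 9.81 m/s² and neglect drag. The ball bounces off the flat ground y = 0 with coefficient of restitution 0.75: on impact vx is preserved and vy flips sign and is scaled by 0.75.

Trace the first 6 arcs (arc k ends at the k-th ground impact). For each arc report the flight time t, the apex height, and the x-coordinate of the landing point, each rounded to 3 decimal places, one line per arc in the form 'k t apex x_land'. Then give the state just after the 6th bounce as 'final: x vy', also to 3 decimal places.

Arc 1: start y=7.930, vy=10.550 → t=2.741, apex=13.603, x_land=31.847, impact vy=-16.337
  bounce: vy ← 0.75·16.337 = 12.253
Arc 2: start y=0.000, vy=12.253 → t=2.498, apex=7.652, x_land=60.874, impact vy=-12.253
  bounce: vy ← 0.75·12.253 = 9.189
Arc 3: start y=0.000, vy=9.189 → t=1.873, apex=4.304, x_land=82.644, impact vy=-9.189
  bounce: vy ← 0.75·9.189 = 6.892
Arc 4: start y=0.000, vy=6.892 → t=1.405, apex=2.421, x_land=98.971, impact vy=-6.892
  bounce: vy ← 0.75·6.892 = 5.169
Arc 5: start y=0.000, vy=5.169 → t=1.054, apex=1.362, x_land=111.217, impact vy=-5.169
  bounce: vy ← 0.75·5.169 = 3.877
Arc 6: start y=0.000, vy=3.877 → t=0.790, apex=0.766, x_land=120.401, impact vy=-3.877
  bounce: vy ← 0.75·3.877 = 2.908

1 2.741 13.603 31.847
2 2.498 7.652 60.874
3 1.873 4.304 82.644
4 1.405 2.421 98.971
5 1.054 1.362 111.217
6 0.790 0.766 120.401
final: 120.401 2.908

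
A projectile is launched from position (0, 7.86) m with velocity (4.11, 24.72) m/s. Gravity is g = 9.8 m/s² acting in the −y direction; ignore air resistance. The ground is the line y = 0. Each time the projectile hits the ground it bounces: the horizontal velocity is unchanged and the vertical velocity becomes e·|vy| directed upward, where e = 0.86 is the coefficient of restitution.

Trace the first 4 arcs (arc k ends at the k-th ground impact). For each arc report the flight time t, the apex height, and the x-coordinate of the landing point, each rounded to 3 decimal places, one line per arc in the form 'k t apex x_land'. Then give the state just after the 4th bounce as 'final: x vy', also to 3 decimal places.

Arc 1: start y=7.860, vy=24.720 → t=5.345, apex=39.037, x_land=21.968, impact vy=-27.661
  bounce: vy ← 0.86·27.661 = 23.789
Arc 2: start y=0.000, vy=23.789 → t=4.855, apex=28.872, x_land=41.921, impact vy=-23.789
  bounce: vy ← 0.86·23.789 = 20.458
Arc 3: start y=0.000, vy=20.458 → t=4.175, apex=21.354, x_land=59.081, impact vy=-20.458
  bounce: vy ← 0.86·20.458 = 17.594
Arc 4: start y=0.000, vy=17.594 → t=3.591, apex=15.793, x_land=73.838, impact vy=-17.594
  bounce: vy ← 0.86·17.594 = 15.131

1 5.345 39.037 21.968
2 4.855 28.872 41.921
3 4.175 21.354 59.081
4 3.591 15.793 73.838
final: 73.838 15.131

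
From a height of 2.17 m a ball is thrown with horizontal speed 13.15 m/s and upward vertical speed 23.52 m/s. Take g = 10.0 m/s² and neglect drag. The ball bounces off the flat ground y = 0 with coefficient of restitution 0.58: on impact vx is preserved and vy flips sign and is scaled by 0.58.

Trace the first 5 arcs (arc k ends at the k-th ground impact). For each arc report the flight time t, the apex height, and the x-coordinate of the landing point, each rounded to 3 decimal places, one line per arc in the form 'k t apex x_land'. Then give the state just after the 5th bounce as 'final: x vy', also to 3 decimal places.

Arc 1: start y=2.170, vy=23.520 → t=4.795, apex=29.830, x_land=63.048, impact vy=-24.425
  bounce: vy ← 0.58·24.425 = 14.167
Arc 2: start y=0.000, vy=14.167 → t=2.833, apex=10.035, x_land=100.306, impact vy=-14.167
  bounce: vy ← 0.58·14.167 = 8.217
Arc 3: start y=0.000, vy=8.217 → t=1.643, apex=3.376, x_land=121.916, impact vy=-8.217
  bounce: vy ← 0.58·8.217 = 4.766
Arc 4: start y=0.000, vy=4.766 → t=0.953, apex=1.136, x_land=134.450, impact vy=-4.766
  bounce: vy ← 0.58·4.766 = 2.764
Arc 5: start y=0.000, vy=2.764 → t=0.553, apex=0.382, x_land=141.719, impact vy=-2.764
  bounce: vy ← 0.58·2.764 = 1.603

1 4.795 29.830 63.048
2 2.833 10.035 100.306
3 1.643 3.376 121.916
4 0.953 1.136 134.450
5 0.553 0.382 141.719
final: 141.719 1.603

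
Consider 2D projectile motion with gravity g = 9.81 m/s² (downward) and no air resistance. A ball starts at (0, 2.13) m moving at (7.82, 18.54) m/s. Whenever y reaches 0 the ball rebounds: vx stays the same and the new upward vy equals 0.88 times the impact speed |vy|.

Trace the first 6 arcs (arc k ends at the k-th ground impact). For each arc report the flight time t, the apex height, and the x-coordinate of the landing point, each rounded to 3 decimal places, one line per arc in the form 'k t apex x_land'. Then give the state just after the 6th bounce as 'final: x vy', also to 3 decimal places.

1 3.891 19.649 30.431
2 3.523 15.217 57.978
3 3.100 11.784 82.219
4 2.728 9.125 103.552
5 2.401 7.067 122.324
6 2.113 5.472 138.844
final: 138.844 9.118

Arc 1: start y=2.130, vy=18.540 → t=3.891, apex=19.649, x_land=30.431, impact vy=-19.635
  bounce: vy ← 0.88·19.635 = 17.279
Arc 2: start y=0.000, vy=17.279 → t=3.523, apex=15.217, x_land=57.978, impact vy=-17.279
  bounce: vy ← 0.88·17.279 = 15.205
Arc 3: start y=0.000, vy=15.205 → t=3.100, apex=11.784, x_land=82.219, impact vy=-15.205
  bounce: vy ← 0.88·15.205 = 13.381
Arc 4: start y=0.000, vy=13.381 → t=2.728, apex=9.125, x_land=103.552, impact vy=-13.381
  bounce: vy ← 0.88·13.381 = 11.775
Arc 5: start y=0.000, vy=11.775 → t=2.401, apex=7.067, x_land=122.324, impact vy=-11.775
  bounce: vy ← 0.88·11.775 = 10.362
Arc 6: start y=0.000, vy=10.362 → t=2.113, apex=5.472, x_land=138.844, impact vy=-10.362
  bounce: vy ← 0.88·10.362 = 9.118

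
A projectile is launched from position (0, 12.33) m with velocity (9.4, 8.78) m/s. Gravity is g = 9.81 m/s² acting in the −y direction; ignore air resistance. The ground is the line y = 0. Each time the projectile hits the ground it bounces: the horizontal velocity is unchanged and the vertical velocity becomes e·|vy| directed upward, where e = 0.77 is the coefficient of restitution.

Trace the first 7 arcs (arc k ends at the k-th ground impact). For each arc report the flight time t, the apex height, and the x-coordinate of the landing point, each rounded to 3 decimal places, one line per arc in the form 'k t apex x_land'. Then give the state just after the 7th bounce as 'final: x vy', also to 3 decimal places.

Arc 1: start y=12.330, vy=8.780 → t=2.716, apex=16.259, x_land=25.527, impact vy=-17.861
  bounce: vy ← 0.77·17.861 = 13.753
Arc 2: start y=0.000, vy=13.753 → t=2.804, apex=9.640, x_land=51.883, impact vy=-13.753
  bounce: vy ← 0.77·13.753 = 10.590
Arc 3: start y=0.000, vy=10.590 → t=2.159, apex=5.716, x_land=72.177, impact vy=-10.590
  bounce: vy ← 0.77·10.590 = 8.154
Arc 4: start y=0.000, vy=8.154 → t=1.662, apex=3.389, x_land=87.803, impact vy=-8.154
  bounce: vy ← 0.77·8.154 = 6.279
Arc 5: start y=0.000, vy=6.279 → t=1.280, apex=2.009, x_land=99.836, impact vy=-6.279
  bounce: vy ← 0.77·6.279 = 4.834
Arc 6: start y=0.000, vy=4.834 → t=0.986, apex=1.191, x_land=109.101, impact vy=-4.834
  bounce: vy ← 0.77·4.834 = 3.723
Arc 7: start y=0.000, vy=3.723 → t=0.759, apex=0.706, x_land=116.235, impact vy=-3.723
  bounce: vy ← 0.77·3.723 = 2.866

1 2.716 16.259 25.527
2 2.804 9.640 51.883
3 2.159 5.716 72.177
4 1.662 3.389 87.803
5 1.280 2.009 99.836
6 0.986 1.191 109.101
7 0.759 0.706 116.235
final: 116.235 2.866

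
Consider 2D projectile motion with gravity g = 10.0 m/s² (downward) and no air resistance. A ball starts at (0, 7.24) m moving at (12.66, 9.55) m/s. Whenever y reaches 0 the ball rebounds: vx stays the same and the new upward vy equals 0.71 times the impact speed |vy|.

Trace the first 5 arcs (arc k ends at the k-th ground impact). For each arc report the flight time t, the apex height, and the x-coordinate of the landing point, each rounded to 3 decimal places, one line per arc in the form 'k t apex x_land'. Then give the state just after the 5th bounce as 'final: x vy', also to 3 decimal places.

1 2.491 11.800 31.539
2 2.181 5.948 59.156
3 1.549 2.999 78.765
4 1.100 1.512 92.686
5 0.781 0.762 102.571
final: 102.571 2.772

Arc 1: start y=7.240, vy=9.550 → t=2.491, apex=11.800, x_land=31.539, impact vy=-15.362
  bounce: vy ← 0.71·15.362 = 10.907
Arc 2: start y=0.000, vy=10.907 → t=2.181, apex=5.948, x_land=59.156, impact vy=-10.907
  bounce: vy ← 0.71·10.907 = 7.744
Arc 3: start y=0.000, vy=7.744 → t=1.549, apex=2.999, x_land=78.765, impact vy=-7.744
  bounce: vy ← 0.71·7.744 = 5.498
Arc 4: start y=0.000, vy=5.498 → t=1.100, apex=1.512, x_land=92.686, impact vy=-5.498
  bounce: vy ← 0.71·5.498 = 3.904
Arc 5: start y=0.000, vy=3.904 → t=0.781, apex=0.762, x_land=102.571, impact vy=-3.904
  bounce: vy ← 0.71·3.904 = 2.772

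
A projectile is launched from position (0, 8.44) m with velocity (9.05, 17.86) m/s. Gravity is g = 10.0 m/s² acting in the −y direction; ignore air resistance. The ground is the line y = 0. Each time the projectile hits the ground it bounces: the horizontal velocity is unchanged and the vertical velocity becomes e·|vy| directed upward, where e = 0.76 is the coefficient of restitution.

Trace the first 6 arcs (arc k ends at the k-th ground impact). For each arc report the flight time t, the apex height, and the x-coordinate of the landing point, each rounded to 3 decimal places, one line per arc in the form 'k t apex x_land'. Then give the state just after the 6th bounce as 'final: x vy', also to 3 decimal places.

Arc 1: start y=8.440, vy=17.860 → t=3.995, apex=24.389, x_land=36.151, impact vy=-22.086
  bounce: vy ← 0.76·22.086 = 16.785
Arc 2: start y=0.000, vy=16.785 → t=3.357, apex=14.087, x_land=66.532, impact vy=-16.785
  bounce: vy ← 0.76·16.785 = 12.757
Arc 3: start y=0.000, vy=12.757 → t=2.551, apex=8.137, x_land=89.622, impact vy=-12.757
  bounce: vy ← 0.76·12.757 = 9.695
Arc 4: start y=0.000, vy=9.695 → t=1.939, apex=4.700, x_land=107.170, impact vy=-9.695
  bounce: vy ← 0.76·9.695 = 7.368
Arc 5: start y=0.000, vy=7.368 → t=1.474, apex=2.715, x_land=120.506, impact vy=-7.368
  bounce: vy ← 0.76·7.368 = 5.600
Arc 6: start y=0.000, vy=5.600 → t=1.120, apex=1.568, x_land=130.642, impact vy=-5.600
  bounce: vy ← 0.76·5.600 = 4.256

1 3.995 24.389 36.151
2 3.357 14.087 66.532
3 2.551 8.137 89.622
4 1.939 4.700 107.170
5 1.474 2.715 120.506
6 1.120 1.568 130.642
final: 130.642 4.256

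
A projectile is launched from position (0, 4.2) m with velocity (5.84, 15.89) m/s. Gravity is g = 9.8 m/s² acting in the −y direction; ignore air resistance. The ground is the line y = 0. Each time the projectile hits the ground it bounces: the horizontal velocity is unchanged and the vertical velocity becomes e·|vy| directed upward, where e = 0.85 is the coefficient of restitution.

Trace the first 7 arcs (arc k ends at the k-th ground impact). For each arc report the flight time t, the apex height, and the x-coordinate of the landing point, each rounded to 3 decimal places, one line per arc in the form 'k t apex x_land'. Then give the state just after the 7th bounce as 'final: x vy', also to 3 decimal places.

Arc 1: start y=4.200, vy=15.890 → t=3.489, apex=17.082, x_land=20.373, impact vy=-18.298
  bounce: vy ← 0.85·18.298 = 15.553
Arc 2: start y=0.000, vy=15.553 → t=3.174, apex=12.342, x_land=38.910, impact vy=-15.553
  bounce: vy ← 0.85·15.553 = 13.220
Arc 3: start y=0.000, vy=13.220 → t=2.698, apex=8.917, x_land=54.666, impact vy=-13.220
  bounce: vy ← 0.85·13.220 = 11.237
Arc 4: start y=0.000, vy=11.237 → t=2.293, apex=6.443, x_land=68.059, impact vy=-11.237
  bounce: vy ← 0.85·11.237 = 9.552
Arc 5: start y=0.000, vy=9.552 → t=1.949, apex=4.655, x_land=79.443, impact vy=-9.552
  bounce: vy ← 0.85·9.552 = 8.119
Arc 6: start y=0.000, vy=8.119 → t=1.657, apex=3.363, x_land=89.120, impact vy=-8.119
  bounce: vy ← 0.85·8.119 = 6.901
Arc 7: start y=0.000, vy=6.901 → t=1.408, apex=2.430, x_land=97.344, impact vy=-6.901
  bounce: vy ← 0.85·6.901 = 5.866

1 3.489 17.082 20.373
2 3.174 12.342 38.910
3 2.698 8.917 54.666
4 2.293 6.443 68.059
5 1.949 4.655 79.443
6 1.657 3.363 89.120
7 1.408 2.430 97.344
final: 97.344 5.866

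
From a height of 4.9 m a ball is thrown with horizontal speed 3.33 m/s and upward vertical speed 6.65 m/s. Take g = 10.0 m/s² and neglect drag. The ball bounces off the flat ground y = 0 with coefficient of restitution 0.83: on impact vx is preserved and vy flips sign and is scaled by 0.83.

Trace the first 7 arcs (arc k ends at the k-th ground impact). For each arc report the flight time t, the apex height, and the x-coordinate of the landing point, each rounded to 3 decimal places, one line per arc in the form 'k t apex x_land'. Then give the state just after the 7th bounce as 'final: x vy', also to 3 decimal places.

1 1.858 7.111 6.186
2 1.980 4.899 12.778
3 1.643 3.375 18.250
4 1.364 2.325 22.791
5 1.132 1.602 26.560
6 0.940 1.103 29.689
7 0.780 0.760 32.286
final: 32.286 3.236

Arc 1: start y=4.900, vy=6.650 → t=1.858, apex=7.111, x_land=6.186, impact vy=-11.926
  bounce: vy ← 0.83·11.926 = 9.898
Arc 2: start y=0.000, vy=9.898 → t=1.980, apex=4.899, x_land=12.778, impact vy=-9.898
  bounce: vy ← 0.83·9.898 = 8.216
Arc 3: start y=0.000, vy=8.216 → t=1.643, apex=3.375, x_land=18.250, impact vy=-8.216
  bounce: vy ← 0.83·8.216 = 6.819
Arc 4: start y=0.000, vy=6.819 → t=1.364, apex=2.325, x_land=22.791, impact vy=-6.819
  bounce: vy ← 0.83·6.819 = 5.660
Arc 5: start y=0.000, vy=5.660 → t=1.132, apex=1.602, x_land=26.560, impact vy=-5.660
  bounce: vy ← 0.83·5.660 = 4.698
Arc 6: start y=0.000, vy=4.698 → t=0.940, apex=1.103, x_land=29.689, impact vy=-4.698
  bounce: vy ← 0.83·4.698 = 3.899
Arc 7: start y=0.000, vy=3.899 → t=0.780, apex=0.760, x_land=32.286, impact vy=-3.899
  bounce: vy ← 0.83·3.899 = 3.236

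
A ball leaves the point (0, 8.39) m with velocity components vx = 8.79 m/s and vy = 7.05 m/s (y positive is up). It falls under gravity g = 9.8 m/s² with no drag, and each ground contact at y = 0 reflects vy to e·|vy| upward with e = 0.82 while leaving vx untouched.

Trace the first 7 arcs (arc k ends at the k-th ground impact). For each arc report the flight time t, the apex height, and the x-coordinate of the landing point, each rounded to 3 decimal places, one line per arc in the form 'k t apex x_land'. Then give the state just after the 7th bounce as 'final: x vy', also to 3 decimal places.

1 2.213 10.926 19.449
2 2.449 7.347 40.975
3 2.008 4.940 58.626
4 1.647 3.322 73.100
5 1.350 2.233 84.969
6 1.107 1.502 94.701
7 0.908 1.010 102.682
final: 102.682 3.648

Arc 1: start y=8.390, vy=7.050 → t=2.213, apex=10.926, x_land=19.449, impact vy=-14.634
  bounce: vy ← 0.82·14.634 = 12.000
Arc 2: start y=0.000, vy=12.000 → t=2.449, apex=7.347, x_land=40.975, impact vy=-12.000
  bounce: vy ← 0.82·12.000 = 9.840
Arc 3: start y=0.000, vy=9.840 → t=2.008, apex=4.940, x_land=58.626, impact vy=-9.840
  bounce: vy ← 0.82·9.840 = 8.069
Arc 4: start y=0.000, vy=8.069 → t=1.647, apex=3.322, x_land=73.100, impact vy=-8.069
  bounce: vy ← 0.82·8.069 = 6.616
Arc 5: start y=0.000, vy=6.616 → t=1.350, apex=2.233, x_land=84.969, impact vy=-6.616
  bounce: vy ← 0.82·6.616 = 5.425
Arc 6: start y=0.000, vy=5.425 → t=1.107, apex=1.502, x_land=94.701, impact vy=-5.425
  bounce: vy ← 0.82·5.425 = 4.449
Arc 7: start y=0.000, vy=4.449 → t=0.908, apex=1.010, x_land=102.682, impact vy=-4.449
  bounce: vy ← 0.82·4.449 = 3.648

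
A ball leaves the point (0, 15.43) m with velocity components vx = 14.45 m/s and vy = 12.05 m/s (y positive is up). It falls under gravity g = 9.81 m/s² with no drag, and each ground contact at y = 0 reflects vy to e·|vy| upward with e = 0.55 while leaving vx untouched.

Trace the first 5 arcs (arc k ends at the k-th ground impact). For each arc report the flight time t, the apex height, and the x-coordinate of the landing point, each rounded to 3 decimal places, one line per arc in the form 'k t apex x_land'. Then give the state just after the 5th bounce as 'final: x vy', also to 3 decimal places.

1 3.386 22.831 48.925
2 2.373 6.906 83.217
3 1.305 2.089 102.078
4 0.718 0.632 112.452
5 0.395 0.191 118.157
final: 118.157 1.065

Arc 1: start y=15.430, vy=12.050 → t=3.386, apex=22.831, x_land=48.925, impact vy=-21.165
  bounce: vy ← 0.55·21.165 = 11.641
Arc 2: start y=0.000, vy=11.641 → t=2.373, apex=6.906, x_land=83.217, impact vy=-11.641
  bounce: vy ← 0.55·11.641 = 6.402
Arc 3: start y=0.000, vy=6.402 → t=1.305, apex=2.089, x_land=102.078, impact vy=-6.402
  bounce: vy ← 0.55·6.402 = 3.521
Arc 4: start y=0.000, vy=3.521 → t=0.718, apex=0.632, x_land=112.452, impact vy=-3.521
  bounce: vy ← 0.55·3.521 = 1.937
Arc 5: start y=0.000, vy=1.937 → t=0.395, apex=0.191, x_land=118.157, impact vy=-1.937
  bounce: vy ← 0.55·1.937 = 1.065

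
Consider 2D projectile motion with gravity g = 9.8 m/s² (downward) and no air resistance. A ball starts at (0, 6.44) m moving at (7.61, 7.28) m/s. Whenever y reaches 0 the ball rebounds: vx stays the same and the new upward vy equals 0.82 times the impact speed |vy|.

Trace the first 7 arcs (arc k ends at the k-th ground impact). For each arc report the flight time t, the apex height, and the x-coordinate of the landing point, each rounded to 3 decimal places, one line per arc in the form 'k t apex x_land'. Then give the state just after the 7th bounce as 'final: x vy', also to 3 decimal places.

1 2.109 9.144 16.049
2 2.240 6.148 33.098
3 1.837 4.134 47.078
4 1.506 2.780 58.542
5 1.235 1.869 67.942
6 1.013 1.257 75.650
7 0.831 0.845 81.971
final: 81.971 3.337

Arc 1: start y=6.440, vy=7.280 → t=2.109, apex=9.144, x_land=16.049, impact vy=-13.387
  bounce: vy ← 0.82·13.387 = 10.978
Arc 2: start y=0.000, vy=10.978 → t=2.240, apex=6.148, x_land=33.098, impact vy=-10.978
  bounce: vy ← 0.82·10.978 = 9.002
Arc 3: start y=0.000, vy=9.002 → t=1.837, apex=4.134, x_land=47.078, impact vy=-9.002
  bounce: vy ← 0.82·9.002 = 7.381
Arc 4: start y=0.000, vy=7.381 → t=1.506, apex=2.780, x_land=58.542, impact vy=-7.381
  bounce: vy ← 0.82·7.381 = 6.053
Arc 5: start y=0.000, vy=6.053 → t=1.235, apex=1.869, x_land=67.942, impact vy=-6.053
  bounce: vy ← 0.82·6.053 = 4.963
Arc 6: start y=0.000, vy=4.963 → t=1.013, apex=1.257, x_land=75.650, impact vy=-4.963
  bounce: vy ← 0.82·4.963 = 4.070
Arc 7: start y=0.000, vy=4.070 → t=0.831, apex=0.845, x_land=81.971, impact vy=-4.070
  bounce: vy ← 0.82·4.070 = 3.337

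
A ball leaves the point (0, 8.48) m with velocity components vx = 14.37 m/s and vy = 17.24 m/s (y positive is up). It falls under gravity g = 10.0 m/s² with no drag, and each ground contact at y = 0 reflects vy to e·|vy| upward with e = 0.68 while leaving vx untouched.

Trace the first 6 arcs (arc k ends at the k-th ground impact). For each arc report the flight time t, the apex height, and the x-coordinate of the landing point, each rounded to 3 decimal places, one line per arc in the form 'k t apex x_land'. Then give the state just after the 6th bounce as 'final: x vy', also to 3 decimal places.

1 3.885 23.341 55.822
2 2.938 10.793 98.047
3 1.998 4.991 126.760
4 1.359 2.308 146.284
5 0.924 1.067 159.561
6 0.628 0.493 168.590
final: 168.590 2.136

Arc 1: start y=8.480, vy=17.240 → t=3.885, apex=23.341, x_land=55.822, impact vy=-21.606
  bounce: vy ← 0.68·21.606 = 14.692
Arc 2: start y=0.000, vy=14.692 → t=2.938, apex=10.793, x_land=98.047, impact vy=-14.692
  bounce: vy ← 0.68·14.692 = 9.991
Arc 3: start y=0.000, vy=9.991 → t=1.998, apex=4.991, x_land=126.760, impact vy=-9.991
  bounce: vy ← 0.68·9.991 = 6.794
Arc 4: start y=0.000, vy=6.794 → t=1.359, apex=2.308, x_land=146.284, impact vy=-6.794
  bounce: vy ← 0.68·6.794 = 4.620
Arc 5: start y=0.000, vy=4.620 → t=0.924, apex=1.067, x_land=159.561, impact vy=-4.620
  bounce: vy ← 0.68·4.620 = 3.141
Arc 6: start y=0.000, vy=3.141 → t=0.628, apex=0.493, x_land=168.590, impact vy=-3.141
  bounce: vy ← 0.68·3.141 = 2.136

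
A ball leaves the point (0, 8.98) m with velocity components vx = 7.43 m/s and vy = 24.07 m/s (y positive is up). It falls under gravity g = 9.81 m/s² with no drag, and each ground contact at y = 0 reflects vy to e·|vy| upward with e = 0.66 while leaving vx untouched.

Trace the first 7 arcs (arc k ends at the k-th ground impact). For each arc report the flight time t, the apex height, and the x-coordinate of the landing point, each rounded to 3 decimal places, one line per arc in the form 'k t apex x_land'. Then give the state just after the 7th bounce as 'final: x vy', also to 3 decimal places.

Arc 1: start y=8.980, vy=24.070 → t=5.256, apex=38.509, x_land=39.049, impact vy=-27.487
  bounce: vy ← 0.66·27.487 = 18.142
Arc 2: start y=0.000, vy=18.142 → t=3.699, apex=16.775, x_land=66.530, impact vy=-18.142
  bounce: vy ← 0.66·18.142 = 11.973
Arc 3: start y=0.000, vy=11.973 → t=2.441, apex=7.307, x_land=84.667, impact vy=-11.973
  bounce: vy ← 0.66·11.973 = 7.902
Arc 4: start y=0.000, vy=7.902 → t=1.611, apex=3.183, x_land=96.637, impact vy=-7.902
  bounce: vy ← 0.66·7.902 = 5.216
Arc 5: start y=0.000, vy=5.216 → t=1.063, apex=1.386, x_land=104.538, impact vy=-5.216
  bounce: vy ← 0.66·5.216 = 3.442
Arc 6: start y=0.000, vy=3.442 → t=0.702, apex=0.604, x_land=109.752, impact vy=-3.442
  bounce: vy ← 0.66·3.442 = 2.272
Arc 7: start y=0.000, vy=2.272 → t=0.463, apex=0.263, x_land=113.194, impact vy=-2.272
  bounce: vy ← 0.66·2.272 = 1.499

1 5.256 38.509 39.049
2 3.699 16.775 66.530
3 2.441 7.307 84.667
4 1.611 3.183 96.637
5 1.063 1.386 104.538
6 0.702 0.604 109.752
7 0.463 0.263 113.194
final: 113.194 1.499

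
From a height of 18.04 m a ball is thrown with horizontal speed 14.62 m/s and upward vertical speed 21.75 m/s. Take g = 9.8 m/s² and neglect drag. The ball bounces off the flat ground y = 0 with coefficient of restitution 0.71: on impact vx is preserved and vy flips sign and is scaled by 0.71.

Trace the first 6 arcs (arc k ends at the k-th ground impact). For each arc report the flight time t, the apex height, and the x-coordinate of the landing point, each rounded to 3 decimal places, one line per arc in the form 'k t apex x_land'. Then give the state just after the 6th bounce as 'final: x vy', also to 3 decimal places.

1 5.153 42.176 75.340
2 4.166 21.261 136.247
3 2.958 10.718 179.491
4 2.100 5.403 210.195
5 1.491 2.724 231.994
6 1.059 1.373 247.472
final: 247.472 3.683

Arc 1: start y=18.040, vy=21.750 → t=5.153, apex=42.176, x_land=75.340, impact vy=-28.751
  bounce: vy ← 0.71·28.751 = 20.414
Arc 2: start y=0.000, vy=20.414 → t=4.166, apex=21.261, x_land=136.247, impact vy=-20.414
  bounce: vy ← 0.71·20.414 = 14.494
Arc 3: start y=0.000, vy=14.494 → t=2.958, apex=10.718, x_land=179.491, impact vy=-14.494
  bounce: vy ← 0.71·14.494 = 10.290
Arc 4: start y=0.000, vy=10.290 → t=2.100, apex=5.403, x_land=210.195, impact vy=-10.290
  bounce: vy ← 0.71·10.290 = 7.306
Arc 5: start y=0.000, vy=7.306 → t=1.491, apex=2.724, x_land=231.994, impact vy=-7.306
  bounce: vy ← 0.71·7.306 = 5.187
Arc 6: start y=0.000, vy=5.187 → t=1.059, apex=1.373, x_land=247.472, impact vy=-5.187
  bounce: vy ← 0.71·5.187 = 3.683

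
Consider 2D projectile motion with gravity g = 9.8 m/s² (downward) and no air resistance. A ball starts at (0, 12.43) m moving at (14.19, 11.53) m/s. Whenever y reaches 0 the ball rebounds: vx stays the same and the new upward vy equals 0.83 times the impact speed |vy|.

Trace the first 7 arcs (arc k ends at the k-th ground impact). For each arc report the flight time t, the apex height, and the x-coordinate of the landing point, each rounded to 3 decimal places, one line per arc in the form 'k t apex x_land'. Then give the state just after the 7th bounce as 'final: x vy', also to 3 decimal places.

1 3.157 19.213 44.793
2 3.287 13.236 91.436
3 2.728 9.118 130.150
4 2.264 6.281 162.282
5 1.879 4.327 188.952
6 1.560 2.981 211.088
7 1.295 2.054 229.461
final: 229.461 5.266

Arc 1: start y=12.430, vy=11.530 → t=3.157, apex=19.213, x_land=44.793, impact vy=-19.405
  bounce: vy ← 0.83·19.405 = 16.106
Arc 2: start y=0.000, vy=16.106 → t=3.287, apex=13.236, x_land=91.436, impact vy=-16.106
  bounce: vy ← 0.83·16.106 = 13.368
Arc 3: start y=0.000, vy=13.368 → t=2.728, apex=9.118, x_land=130.150, impact vy=-13.368
  bounce: vy ← 0.83·13.368 = 11.096
Arc 4: start y=0.000, vy=11.096 → t=2.264, apex=6.281, x_land=162.282, impact vy=-11.096
  bounce: vy ← 0.83·11.096 = 9.209
Arc 5: start y=0.000, vy=9.209 → t=1.879, apex=4.327, x_land=188.952, impact vy=-9.209
  bounce: vy ← 0.83·9.209 = 7.644
Arc 6: start y=0.000, vy=7.644 → t=1.560, apex=2.981, x_land=211.088, impact vy=-7.644
  bounce: vy ← 0.83·7.644 = 6.344
Arc 7: start y=0.000, vy=6.344 → t=1.295, apex=2.054, x_land=229.461, impact vy=-6.344
  bounce: vy ← 0.83·6.344 = 5.266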